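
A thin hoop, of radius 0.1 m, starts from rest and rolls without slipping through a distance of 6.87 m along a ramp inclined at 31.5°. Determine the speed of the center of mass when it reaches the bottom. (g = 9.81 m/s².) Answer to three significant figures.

The moment of inertia is MR², giving k ≡ I/(MR²) = 1.
The rolling condition ω = v/R makes the rotational term ½I(v/R)² = ½kMv², so KE_total = ½(1+k)Mv² = Mv².
The vertical drop is h = L sinθ = 6.87 × sin31.5° = 3.59 m.
Setting Mgh = Mv² gives v = √(2gh/(1+k)) = √(2·9.81·3.59/2) ≈ 5.93 m/s.

v ≈ 5.93 m/s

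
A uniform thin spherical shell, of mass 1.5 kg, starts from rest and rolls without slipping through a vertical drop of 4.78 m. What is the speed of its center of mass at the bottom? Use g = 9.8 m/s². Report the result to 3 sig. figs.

The moment of inertia is (2/3)MR², giving k ≡ I/(MR²) = 2/3.
Rolling without slipping gives ω = v/R, so the total kinetic energy is ½Mv² + ½Iω² = ½(1+k)Mv² = (5/6)Mv².
Energy conservation: Mgh = (5/6)Mv², so v = √(2gh/(1+k)) = √(2 × 9.8 × 4.78 / 1.667) ≈ 7.50 m/s.

v ≈ 7.50 m/s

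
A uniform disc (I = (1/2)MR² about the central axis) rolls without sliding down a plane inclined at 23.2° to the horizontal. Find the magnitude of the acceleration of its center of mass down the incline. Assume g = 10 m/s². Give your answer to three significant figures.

For this body I = (1/2)MR², i.e. k = I/(MR²) = 0.5.
Translational: Mg sinθ − f = Ma. Rotational about the CM: fR = Iα = kMRa, so f = kMa.
Eliminating f: Mg sinθ = (1+k)Ma, so a = g sinθ/(1+k) = 10 × sin23.2° / 1.5 ≈ 2.63 m/s².

a ≈ 2.63 m/s²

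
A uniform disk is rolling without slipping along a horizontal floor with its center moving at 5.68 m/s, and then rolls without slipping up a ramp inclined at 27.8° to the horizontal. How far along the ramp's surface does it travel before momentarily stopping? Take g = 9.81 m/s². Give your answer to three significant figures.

d ≈ 5.29 m

The moment of inertia is (1/2)MR², giving k ≡ I/(MR²) = 0.5.
The rolling condition ω = v/R makes the rotational term ½I(v/R)² = ½kMv², so KE_total = ½(1+k)Mv² = (3/4)Mv².
Setting this equal to Mgh gives the vertical rise h = (1+k)v₀²/(2g) = 1.5×5.68²/(2×9.81) = 2.467 m.
Along the incline, d = h/sinθ = 2.467/sin27.8° ≈ 5.29 m.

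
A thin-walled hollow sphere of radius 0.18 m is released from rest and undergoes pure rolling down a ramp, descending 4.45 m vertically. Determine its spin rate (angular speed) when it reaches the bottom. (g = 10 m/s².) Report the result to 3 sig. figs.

The moment of inertia is (2/3)MR², giving k ≡ I/(MR²) = 2/3.
Since it rolls without slipping, ω = v/R and KE = ½Mv² + ½Iω² = ½(1+k)Mv² = (5/6)Mv².
Energy conservation Mgh = ½(1+k)Mv² gives v = √(2gh/(1+k)) = √(2 × 10 × 4.45 / 1.667) = 7.308 m/s.
The angular speed follows from ω = v/R = 7.308/0.18 ≈ 40.6 rad/s.

ω ≈ 40.6 rad/s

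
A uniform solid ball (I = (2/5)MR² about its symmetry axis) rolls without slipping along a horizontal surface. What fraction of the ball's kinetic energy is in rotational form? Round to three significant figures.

fraction ≈ 0.286

With I = (2/5)MR², the ratio k = I/(MR²) is 0.4.
With ω = v/R, KE_trans = ½Mv² and KE_rot = ½Iω² = ½kMv², so KE_total = ½(1+k)Mv².
The rotational fraction is therefore k/(1+k) = 0.4/1.4 ≈ 0.286.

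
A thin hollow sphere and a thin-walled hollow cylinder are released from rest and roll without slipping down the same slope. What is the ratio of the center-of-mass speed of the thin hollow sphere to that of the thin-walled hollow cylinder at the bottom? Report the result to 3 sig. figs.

v_ratio ≈ 1.10

Each satisfies Mgh = ½(1+k)Mv² with k = I/(MR²), so v ∝ 1/√(1+k).
For the thin hollow sphere k = 2/3; for the thin-walled hollow cylinder k = 1.
v₁/v₂ = √((1+k₂)/(1+k₁)) = √(2/1.667) ≈ 1.10.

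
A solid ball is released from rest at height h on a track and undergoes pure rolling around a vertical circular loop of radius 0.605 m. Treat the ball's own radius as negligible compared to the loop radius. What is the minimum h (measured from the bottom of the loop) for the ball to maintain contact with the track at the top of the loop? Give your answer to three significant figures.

The moment of inertia is (2/5)MR², giving k ≡ I/(MR²) = 0.4.
At the top, contact is just lost when gravity alone supplies the centripetal force: Mg = Mv_top²/r, i.e. v_top² = gr.
With ω = v/R, the kinetic energy at speed v is ½(1+k)Mv² = (7/10)Mv².
Energy conservation from release (height h) to the top (height 2r): Mgh = Mg(2r) + (7/10)M·gr.
Thus h_min = 2r + (1+k)r/2 = r(2 + 1.4/2) = 0.605 × 2.7 ≈ 1.63 m.

h_min ≈ 1.63 m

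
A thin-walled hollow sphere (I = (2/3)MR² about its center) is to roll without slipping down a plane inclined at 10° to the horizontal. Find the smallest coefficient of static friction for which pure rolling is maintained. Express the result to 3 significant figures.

μ_min ≈ 0.0705

With I = (2/3)MR², the ratio k = I/(MR²) is 2/3.
Newton's second law down the slope: Mg sinθ − f = Ma. The torque equation fR = Iα (with α = a/R) gives f = kMa.
These give a = g sinθ/(1+k) and the required friction f = kMg sinθ/(1+k).
The normal force is N = Mg cosθ, so μ_min = f/N = k tanθ/(1+k).
μ_min = (2/3) × tan10° / 1.667 ≈ 0.0705.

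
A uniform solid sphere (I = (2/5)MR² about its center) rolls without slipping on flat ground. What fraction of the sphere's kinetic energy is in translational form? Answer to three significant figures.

The moment of inertia is (2/5)MR², giving k ≡ I/(MR²) = 0.4.
Since ω = v/R, the translational part is ½Mv² and the rotational part is ½I(v/R)² = ½kMv²; the total is ½(1+k)Mv².
The translational fraction is therefore 1/(1+k) = 1/1.4 ≈ 0.714.

fraction ≈ 0.714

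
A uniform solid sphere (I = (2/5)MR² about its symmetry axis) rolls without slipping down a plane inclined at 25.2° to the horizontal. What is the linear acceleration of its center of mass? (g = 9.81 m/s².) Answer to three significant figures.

a ≈ 2.98 m/s²

Here I = (2/5)MR², so the shape factor k = I/(MR²) = 0.4.
Along the incline Mg sinθ − f = Ma, and torque about the center fR = Iα = kMR²(a/R) gives f = kMa.
Eliminating f: Mg sinθ = (1+k)Ma, so a = g sinθ/(1+k) = 9.81 × sin25.2° / 1.4 ≈ 2.98 m/s².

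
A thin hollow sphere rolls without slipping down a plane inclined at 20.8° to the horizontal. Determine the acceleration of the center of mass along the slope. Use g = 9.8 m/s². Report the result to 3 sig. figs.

The moment of inertia is (2/3)MR², giving k ≡ I/(MR²) = 2/3.
Translational: Mg sinθ − f = Ma. Rotational about the CM: fR = Iα = kMRa, so f = kMa.
Eliminating f: Mg sinθ = (1+k)Ma, so a = g sinθ/(1+k) = 9.8 × sin20.8° / 1.667 ≈ 2.09 m/s².

a ≈ 2.09 m/s²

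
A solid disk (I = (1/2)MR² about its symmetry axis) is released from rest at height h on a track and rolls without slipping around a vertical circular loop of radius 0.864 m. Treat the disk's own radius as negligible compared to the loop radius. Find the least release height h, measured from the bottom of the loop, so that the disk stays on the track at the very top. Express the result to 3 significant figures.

With I = (1/2)MR², the ratio k = I/(MR²) is 0.5.
At the top, contact is just lost when gravity alone supplies the centripetal force: Mg = Mv_top²/r, i.e. v_top² = gr.
With ω = v/R, the kinetic energy at speed v is ½(1+k)Mv² = (3/4)Mv².
Energy conservation from release (height h) to the top (height 2r): Mgh = Mg(2r) + (3/4)M·gr.
Thus h_min = 2r + (1+k)r/2 = r(2 + 1.5/2) = 0.864 × 2.75 ≈ 2.38 m.

h_min ≈ 2.38 m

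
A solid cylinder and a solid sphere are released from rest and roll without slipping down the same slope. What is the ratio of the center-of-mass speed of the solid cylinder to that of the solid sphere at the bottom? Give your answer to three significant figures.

v_ratio ≈ 0.966

Each satisfies Mgh = ½(1+k)Mv² with k = I/(MR²), so v ∝ 1/√(1+k).
For the solid cylinder k = 0.5; for the solid sphere k = 0.4.
v₁/v₂ = √((1+k₂)/(1+k₁)) = √(1.4/1.5) ≈ 0.966.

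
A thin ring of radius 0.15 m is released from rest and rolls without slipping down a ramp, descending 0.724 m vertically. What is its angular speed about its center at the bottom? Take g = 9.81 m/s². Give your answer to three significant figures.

With I = MR², the ratio k = I/(MR²) is 1.
Since it rolls without slipping, ω = v/R and KE = ½Mv² + ½Iω² = ½(1+k)Mv² = Mv².
Energy conservation Mgh = ½(1+k)Mv² gives v = √(2gh/(1+k)) = √(2 × 9.81 × 0.724 / 2) = 2.665 m/s.
The angular speed follows from ω = v/R = 2.665/0.15 ≈ 17.8 rad/s.

ω ≈ 17.8 rad/s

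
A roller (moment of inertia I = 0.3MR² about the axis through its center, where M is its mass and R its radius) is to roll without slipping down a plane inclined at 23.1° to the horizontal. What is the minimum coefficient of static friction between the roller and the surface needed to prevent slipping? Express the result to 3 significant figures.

With I = 0.3MR², the ratio k = I/(MR²) is 0.3.
Newton's second law down the slope: Mg sinθ − f = Ma. The torque equation fR = Iα (with α = a/R) gives f = kMa.
These give a = g sinθ/(1+k) and the required friction f = kMg sinθ/(1+k).
The normal force is N = Mg cosθ, so μ_min = f/N = k tanθ/(1+k).
μ_min = 0.3 × tan23.1° / 1.3 ≈ 0.0984.

μ_min ≈ 0.0984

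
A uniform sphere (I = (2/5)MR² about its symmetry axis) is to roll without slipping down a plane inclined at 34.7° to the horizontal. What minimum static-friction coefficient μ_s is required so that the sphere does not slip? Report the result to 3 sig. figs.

μ_min ≈ 0.198

With I = (2/5)MR², the ratio k = I/(MR²) is 0.4.
Translational: Mg sinθ − f = Ma. Rotational about the CM: fR = Iα = kMRa, so f = kMa.
These give a = g sinθ/(1+k) and the required friction f = kMg sinθ/(1+k).
With N = Mg cosθ, the no-slip condition f ≤ μN gives μ_min = f/N = k tanθ/(1+k).
μ_min = 0.4 × tan34.7° / 1.4 ≈ 0.198.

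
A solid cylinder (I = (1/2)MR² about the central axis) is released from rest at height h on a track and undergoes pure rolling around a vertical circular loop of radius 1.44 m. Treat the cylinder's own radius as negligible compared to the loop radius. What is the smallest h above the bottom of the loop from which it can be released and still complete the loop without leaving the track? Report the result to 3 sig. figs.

With I = (1/2)MR², the ratio k = I/(MR²) is 0.5.
At the top of the loop, the minimum-contact condition is Mg = Mv_top²/r, so v_top² = gr.
With ω = v/R, the kinetic energy at speed v is ½(1+k)Mv² = (3/4)Mv².
Energy conservation from release (height h) to the top (height 2r): Mgh = Mg(2r) + (3/4)M·gr.
Thus h_min = 2r + (1+k)r/2 = r(2 + 1.5/2) = 1.44 × 2.75 ≈ 3.96 m.

h_min ≈ 3.96 m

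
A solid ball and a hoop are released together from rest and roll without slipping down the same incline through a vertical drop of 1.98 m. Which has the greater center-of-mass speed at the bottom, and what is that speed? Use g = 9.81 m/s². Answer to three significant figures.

the solid ball, at v ≈ 5.27 m/s

For rolling without slipping, Mgh = ½(1+k)Mv² where k = I/(MR²), so v = √(2gh/(1+k)).
Solid ball: k = 0.4, giving v = √(2×9.81×1.98/1.4) = 5.268 m/s.
Hoop: k = 1, giving v = √(2×9.81×1.98/2) = 4.407 m/s.
The smaller k wins: the solid ball, at ≈ 5.27 m/s.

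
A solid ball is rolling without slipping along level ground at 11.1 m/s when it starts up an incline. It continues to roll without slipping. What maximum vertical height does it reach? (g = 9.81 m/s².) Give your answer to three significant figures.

Here I = (2/5)MR², so the shape factor k = I/(MR²) = 0.4.
The rolling condition ω = v/R makes the rotational term ½I(v/R)² = ½kMv², so KE_total = ½(1+k)Mv² = (7/10)Mv².
At the top the kinetic energy is zero, so (7/10)Mv₀² = Mgh.
Thus h = (1+k)v₀²/(2g) = 1.4 × 11.1² / (2 × 9.81) ≈ 8.79 m.

h ≈ 8.79 m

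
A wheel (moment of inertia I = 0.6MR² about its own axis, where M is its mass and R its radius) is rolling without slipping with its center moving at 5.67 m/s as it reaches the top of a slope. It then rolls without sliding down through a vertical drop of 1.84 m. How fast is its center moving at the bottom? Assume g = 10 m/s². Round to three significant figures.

v ≈ 7.43 m/s

The moment of inertia is 0.6MR², giving k ≡ I/(MR²) = 0.6.
Since it rolls without slipping, ω = v/R and KE = ½Mv² + ½Iω² = ½(1+k)Mv² = (4/5)Mv².
Energy conservation: (4/5)Mv₀² + Mgh = (4/5)Mv², so v² = v₀² + 2gh/(1+k).
v = √(5.67² + 2×10×1.84/1.6) = √55.15 ≈ 7.43 m/s.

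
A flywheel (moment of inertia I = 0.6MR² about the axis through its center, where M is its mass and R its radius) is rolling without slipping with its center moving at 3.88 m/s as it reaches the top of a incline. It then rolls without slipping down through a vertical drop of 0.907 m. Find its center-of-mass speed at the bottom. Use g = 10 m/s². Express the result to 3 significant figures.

v ≈ 5.14 m/s

For this body I = 0.6MR², i.e. k = I/(MR²) = 0.6.
Pure rolling means v = ωR; then KE = ½Mv² + ½I(v/R)² = ½(1+k)Mv² = (4/5)Mv².
Conserving energy between top and bottom: (4/5)Mv² = (4/5)Mv₀² + Mgh, hence v² = v₀² + 2gh/(1+k).
v = √(3.88² + 2×10×0.907/1.6) = √26.39 ≈ 5.14 m/s.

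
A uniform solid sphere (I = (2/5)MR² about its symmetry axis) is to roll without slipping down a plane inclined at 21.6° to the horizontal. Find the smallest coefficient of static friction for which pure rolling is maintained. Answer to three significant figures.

Here I = (2/5)MR², so the shape factor k = I/(MR²) = 0.4.
Translational: Mg sinθ − f = Ma. Rotational about the CM: fR = Iα = kMRa, so f = kMa.
These give a = g sinθ/(1+k) and the required friction f = kMg sinθ/(1+k).
With N = Mg cosθ, the no-slip condition f ≤ μN gives μ_min = f/N = k tanθ/(1+k).
μ_min = 0.4 × tan21.6° / 1.4 ≈ 0.113.

μ_min ≈ 0.113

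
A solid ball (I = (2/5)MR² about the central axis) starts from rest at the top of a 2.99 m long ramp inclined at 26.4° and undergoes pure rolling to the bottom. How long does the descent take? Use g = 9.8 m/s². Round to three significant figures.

Here I = (2/5)MR², so the shape factor k = I/(MR²) = 0.4.
Newton's second law down the slope: Mg sinθ − f = Ma. The torque equation fR = Iα (with α = a/R) gives f = kMa.
Hence a = g sinθ/(1+k) = 9.8×sin26.4°/1.4 = 3.112 m/s².
Starting from rest, L = ½at², so t = √(2L/a) = √(2×2.99/3.112) ≈ 1.39 s.

t ≈ 1.39 s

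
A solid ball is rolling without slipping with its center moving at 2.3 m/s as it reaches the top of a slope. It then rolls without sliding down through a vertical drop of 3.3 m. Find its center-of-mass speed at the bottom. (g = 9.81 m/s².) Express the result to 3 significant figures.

Here I = (2/5)MR², so the shape factor k = I/(MR²) = 0.4.
Rolling without slipping gives ω = v/R, so the total kinetic energy is ½Mv² + ½Iω² = ½(1+k)Mv² = (7/10)Mv².
Energy conservation: (7/10)Mv₀² + Mgh = (7/10)Mv², so v² = v₀² + 2gh/(1+k).
v = √(2.3² + 2×9.81×3.3/1.4) = √51.54 ≈ 7.18 m/s.

v ≈ 7.18 m/s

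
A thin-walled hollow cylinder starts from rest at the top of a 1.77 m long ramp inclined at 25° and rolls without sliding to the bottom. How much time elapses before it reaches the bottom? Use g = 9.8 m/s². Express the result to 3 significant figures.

t ≈ 1.31 s

Here I = MR², so the shape factor k = I/(MR²) = 1.
Translational: Mg sinθ − f = Ma. Rotational about the CM: fR = Iα = kMRa, so f = kMa.
Hence a = g sinθ/(1+k) = 9.8×sin25°/2 = 2.071 m/s².
Starting from rest, L = ½at², so t = √(2L/a) = √(2×1.77/2.071) ≈ 1.31 s.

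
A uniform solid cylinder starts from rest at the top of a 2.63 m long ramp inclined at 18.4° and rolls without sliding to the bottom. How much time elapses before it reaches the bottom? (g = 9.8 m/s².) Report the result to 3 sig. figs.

With I = (1/2)MR², the ratio k = I/(MR²) is 0.5.
Newton's second law down the slope: Mg sinθ − f = Ma. The torque equation fR = Iα (with α = a/R) gives f = kMa.
Hence a = g sinθ/(1+k) = 9.8×sin18.4°/1.5 = 2.062 m/s².
With constant a from rest, t = √(2L/a) = √(2·2.63/2.062) ≈ 1.60 s.

t ≈ 1.60 s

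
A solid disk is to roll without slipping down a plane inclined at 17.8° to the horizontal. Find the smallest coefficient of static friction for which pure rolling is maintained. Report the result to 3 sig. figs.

μ_min ≈ 0.107

Here I = (1/2)MR², so the shape factor k = I/(MR²) = 0.5.
Along the incline Mg sinθ − f = Ma, and torque about the center fR = Iα = kMR²(a/R) gives f = kMa.
These give a = g sinθ/(1+k) and the required friction f = kMg sinθ/(1+k).
With N = Mg cosθ, the no-slip condition f ≤ μN gives μ_min = f/N = k tanθ/(1+k).
μ_min = 0.5 × tan17.8° / 1.5 ≈ 0.107.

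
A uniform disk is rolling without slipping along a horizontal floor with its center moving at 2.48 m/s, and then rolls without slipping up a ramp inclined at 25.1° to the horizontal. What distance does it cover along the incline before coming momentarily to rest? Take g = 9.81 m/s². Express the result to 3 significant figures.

With I = (1/2)MR², the ratio k = I/(MR²) is 0.5.
The rolling condition ω = v/R makes the rotational term ½I(v/R)² = ½kMv², so KE_total = ½(1+k)Mv² = (3/4)Mv².
Setting this equal to Mgh gives the vertical rise h = (1+k)v₀²/(2g) = 1.5×2.48²/(2×9.81) = 0.4702 m.
Along the incline, d = h/sinθ = 0.4702/sin25.1° ≈ 1.11 m.

d ≈ 1.11 m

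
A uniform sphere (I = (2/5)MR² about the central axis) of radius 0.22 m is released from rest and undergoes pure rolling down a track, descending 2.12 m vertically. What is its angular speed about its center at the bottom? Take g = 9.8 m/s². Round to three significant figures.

ω ≈ 24.8 rad/s

Here I = (2/5)MR², so the shape factor k = I/(MR²) = 0.4.
Pure rolling means v = ωR; then KE = ½Mv² + ½I(v/R)² = ½(1+k)Mv² = (7/10)Mv².
Energy conservation Mgh = ½(1+k)Mv² gives v = √(2gh/(1+k)) = √(2 × 9.8 × 2.12 / 1.4) = 5.448 m/s.
Then ω = v/R = 5.448 / 0.22 ≈ 24.8 rad/s.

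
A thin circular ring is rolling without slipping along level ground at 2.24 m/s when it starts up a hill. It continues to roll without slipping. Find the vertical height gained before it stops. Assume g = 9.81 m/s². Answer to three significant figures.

h ≈ 0.511 m

With I = MR², the ratio k = I/(MR²) is 1.
Rolling without slipping gives ω = v/R, so the total kinetic energy is ½Mv² + ½Iω² = ½(1+k)Mv² = Mv².
At the top the kinetic energy is zero, so Mv₀² = Mgh.
Thus h = (1+k)v₀²/(2g) = 2 × 2.24² / (2 × 9.81) ≈ 0.511 m.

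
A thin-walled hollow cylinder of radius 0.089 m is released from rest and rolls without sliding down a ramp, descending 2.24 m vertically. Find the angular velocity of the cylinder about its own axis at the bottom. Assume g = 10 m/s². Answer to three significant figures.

ω ≈ 53.2 rad/s

With I = MR², the ratio k = I/(MR²) is 1.
Since it rolls without slipping, ω = v/R and KE = ½Mv² + ½Iω² = ½(1+k)Mv² = Mv².
Energy conservation Mgh = ½(1+k)Mv² gives v = √(2gh/(1+k)) = √(2 × 10 × 2.24 / 2) = 4.733 m/s.
Then ω = v/R = 4.733 / 0.089 ≈ 53.2 rad/s.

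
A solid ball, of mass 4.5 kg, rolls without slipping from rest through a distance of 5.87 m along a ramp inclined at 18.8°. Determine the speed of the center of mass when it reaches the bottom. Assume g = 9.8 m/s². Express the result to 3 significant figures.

v ≈ 5.15 m/s

Here I = (2/5)MR², so the shape factor k = I/(MR²) = 0.4.
The rolling condition ω = v/R makes the rotational term ½I(v/R)² = ½kMv², so KE_total = ½(1+k)Mv² = (7/10)Mv².
The vertical drop is h = L sinθ = 5.87 × sin18.8° = 1.892 m.
Energy conservation: Mgh = (7/10)Mv², so v = √(2gh/(1+k)) = √(2 × 9.8 × 1.892 / 1.4) ≈ 5.15 m/s.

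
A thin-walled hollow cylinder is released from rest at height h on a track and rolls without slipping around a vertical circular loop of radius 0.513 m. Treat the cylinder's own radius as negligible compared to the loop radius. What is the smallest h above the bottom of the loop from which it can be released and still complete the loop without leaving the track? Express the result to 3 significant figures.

h_min ≈ 1.54 m

For this body I = MR², i.e. k = I/(MR²) = 1.
At the top, contact is just lost when gravity alone supplies the centripetal force: Mg = Mv_top²/r, i.e. v_top² = gr.
With ω = v/R, the kinetic energy at speed v is ½(1+k)Mv² = Mv².
Energy conservation from release (height h) to the top (height 2r): Mgh = Mg(2r) + M·gr.
Thus h_min = 2r + (1+k)r/2 = r(2 + 2/2) = 0.513 × 3 ≈ 1.54 m.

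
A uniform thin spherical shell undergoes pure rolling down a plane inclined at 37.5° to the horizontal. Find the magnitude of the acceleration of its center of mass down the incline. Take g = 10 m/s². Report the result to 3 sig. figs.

a ≈ 3.65 m/s²

For this body I = (2/3)MR², i.e. k = I/(MR²) = 2/3.
Translational: Mg sinθ − f = Ma. Rotational about the CM: fR = Iα = kMRa, so f = kMa.
Eliminating f: Mg sinθ = (1+k)Ma, so a = g sinθ/(1+k) = 10 × sin37.5° / 1.667 ≈ 3.65 m/s².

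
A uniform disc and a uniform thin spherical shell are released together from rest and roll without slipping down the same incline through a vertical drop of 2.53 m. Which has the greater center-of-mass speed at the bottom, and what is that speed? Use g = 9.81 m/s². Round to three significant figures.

the uniform disc, at v ≈ 5.75 m/s

For rolling without slipping, Mgh = ½(1+k)Mv² where k = I/(MR²), so v = √(2gh/(1+k)).
Uniform disc: k = 0.5, giving v = √(2×9.81×2.53/1.5) = 5.753 m/s.
Uniform thin spherical shell: k = 2/3, giving v = √(2×9.81×2.53/1.667) = 5.457 m/s.
The smaller k wins: the uniform disc, at ≈ 5.75 m/s.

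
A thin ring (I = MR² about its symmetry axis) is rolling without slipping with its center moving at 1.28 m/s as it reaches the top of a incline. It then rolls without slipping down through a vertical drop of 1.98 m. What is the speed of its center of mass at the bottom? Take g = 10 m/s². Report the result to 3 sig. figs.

v ≈ 4.63 m/s

With I = MR², the ratio k = I/(MR²) is 1.
Rolling without slipping gives ω = v/R, so the total kinetic energy is ½Mv² + ½Iω² = ½(1+k)Mv² = Mv².
Conserving energy between top and bottom: Mv² = Mv₀² + Mgh, hence v² = v₀² + 2gh/(1+k).
v = √(1.28² + 2×10×1.98/2) = √21.44 ≈ 4.63 m/s.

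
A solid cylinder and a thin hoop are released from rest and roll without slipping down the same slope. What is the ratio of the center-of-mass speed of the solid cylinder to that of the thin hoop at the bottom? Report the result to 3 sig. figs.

Each satisfies Mgh = ½(1+k)Mv² with k = I/(MR²), so v ∝ 1/√(1+k).
For the solid cylinder k = 0.5; for the thin hoop k = 1.
v₁/v₂ = √((1+k₂)/(1+k₁)) = √(2/1.5) ≈ 1.15.

v_ratio ≈ 1.15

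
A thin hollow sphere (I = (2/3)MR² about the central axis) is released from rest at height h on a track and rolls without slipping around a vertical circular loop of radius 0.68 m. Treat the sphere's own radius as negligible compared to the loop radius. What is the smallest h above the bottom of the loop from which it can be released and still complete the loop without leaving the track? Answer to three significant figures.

h_min ≈ 1.93 m

Here I = (2/3)MR², so the shape factor k = I/(MR²) = 2/3.
At the top, contact is just lost when gravity alone supplies the centripetal force: Mg = Mv_top²/r, i.e. v_top² = gr.
With ω = v/R, the kinetic energy at speed v is ½(1+k)Mv² = (5/6)Mv².
Energy conservation from release (height h) to the top (height 2r): Mgh = Mg(2r) + (5/6)M·gr.
Thus h_min = 2r + (1+k)r/2 = r(2 + 1.667/2) = 0.68 × 2.833 ≈ 1.93 m.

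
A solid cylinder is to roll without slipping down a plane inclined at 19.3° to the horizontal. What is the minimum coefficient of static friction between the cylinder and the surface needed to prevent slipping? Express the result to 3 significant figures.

The moment of inertia is (1/2)MR², giving k ≡ I/(MR²) = 0.5.
Translational: Mg sinθ − f = Ma. Rotational about the CM: fR = Iα = kMRa, so f = kMa.
These give a = g sinθ/(1+k) and the required friction f = kMg sinθ/(1+k).
The normal force is N = Mg cosθ, so μ_min = f/N = k tanθ/(1+k).
μ_min = 0.5 × tan19.3° / 1.5 ≈ 0.117.

μ_min ≈ 0.117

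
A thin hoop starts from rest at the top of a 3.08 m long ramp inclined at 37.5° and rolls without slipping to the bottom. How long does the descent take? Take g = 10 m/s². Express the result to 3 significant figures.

t ≈ 1.42 s

Here I = MR², so the shape factor k = I/(MR²) = 1.
Along the incline Mg sinθ − f = Ma, and torque about the center fR = Iα = kMR²(a/R) gives f = kMa.
Hence a = g sinθ/(1+k) = 10×sin37.5°/2 = 3.044 m/s².
Starting from rest, L = ½at², so t = √(2L/a) = √(2×3.08/3.044) ≈ 1.42 s.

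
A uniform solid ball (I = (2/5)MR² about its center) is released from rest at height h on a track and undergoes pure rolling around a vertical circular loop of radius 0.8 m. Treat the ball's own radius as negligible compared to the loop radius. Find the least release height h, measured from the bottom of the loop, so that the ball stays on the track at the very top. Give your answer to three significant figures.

h_min ≈ 2.16 m

Here I = (2/5)MR², so the shape factor k = I/(MR²) = 0.4.
At the top of the loop, the minimum-contact condition is Mg = Mv_top²/r, so v_top² = gr.
With ω = v/R, the kinetic energy at speed v is ½(1+k)Mv² = (7/10)Mv².
Energy conservation from release (height h) to the top (height 2r): Mgh = Mg(2r) + (7/10)M·gr.
Thus h_min = 2r + (1+k)r/2 = r(2 + 1.4/2) = 0.8 × 2.7 ≈ 2.16 m.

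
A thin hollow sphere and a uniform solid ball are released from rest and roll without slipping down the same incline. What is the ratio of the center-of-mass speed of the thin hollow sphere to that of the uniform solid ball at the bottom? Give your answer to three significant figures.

v_ratio ≈ 0.917

Each satisfies Mgh = ½(1+k)Mv² with k = I/(MR²), so v ∝ 1/√(1+k).
For the thin hollow sphere k = 2/3; for the uniform solid ball k = 0.4.
v₁/v₂ = √((1+k₂)/(1+k₁)) = √(1.4/1.667) ≈ 0.917.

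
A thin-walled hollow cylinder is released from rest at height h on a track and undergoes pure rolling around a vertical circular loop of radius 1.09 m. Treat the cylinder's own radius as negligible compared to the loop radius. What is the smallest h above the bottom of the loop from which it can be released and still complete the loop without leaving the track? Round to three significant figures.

With I = MR², the ratio k = I/(MR²) is 1.
At the top of the loop, the minimum-contact condition is Mg = Mv_top²/r, so v_top² = gr.
With ω = v/R, the kinetic energy at speed v is ½(1+k)Mv² = Mv².
Energy conservation from release (height h) to the top (height 2r): Mgh = Mg(2r) + M·gr.
Thus h_min = 2r + (1+k)r/2 = r(2 + 2/2) = 1.09 × 3 ≈ 3.27 m.

h_min ≈ 3.27 m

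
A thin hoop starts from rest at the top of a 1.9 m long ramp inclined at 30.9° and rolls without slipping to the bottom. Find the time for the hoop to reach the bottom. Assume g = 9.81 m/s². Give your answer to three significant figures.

The moment of inertia is MR², giving k ≡ I/(MR²) = 1.
Newton's second law down the slope: Mg sinθ − f = Ma. The torque equation fR = Iα (with α = a/R) gives f = kMa.
Hence a = g sinθ/(1+k) = 9.81×sin30.9°/2 = 2.519 m/s².
With constant a from rest, t = √(2L/a) = √(2·1.9/2.519) ≈ 1.23 s.

t ≈ 1.23 s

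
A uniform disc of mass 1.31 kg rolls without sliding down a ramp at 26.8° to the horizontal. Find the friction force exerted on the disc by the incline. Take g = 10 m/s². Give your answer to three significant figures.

With I = (1/2)MR², the ratio k = I/(MR²) is 0.5.
Newton's second law down the slope: Mg sinθ − f = Ma. The torque equation fR = Iα (with α = a/R) gives f = kMa.
Combining, a = g sinθ/(1+k) and f = kMa = kMg sinθ/(1+k).
f = 0.5 × 1.31 × 10 × sin26.8° / 1.5 ≈ 1.97 N.

f ≈ 1.97 N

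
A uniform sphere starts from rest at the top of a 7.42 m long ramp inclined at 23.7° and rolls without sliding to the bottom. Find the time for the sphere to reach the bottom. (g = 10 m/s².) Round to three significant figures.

For this body I = (2/5)MR², i.e. k = I/(MR²) = 0.4.
Newton's second law down the slope: Mg sinθ − f = Ma. The torque equation fR = Iα (with α = a/R) gives f = kMa.
Hence a = g sinθ/(1+k) = 10×sin23.7°/1.4 = 2.871 m/s².
With constant a from rest, t = √(2L/a) = √(2·7.42/2.871) ≈ 2.27 s.

t ≈ 2.27 s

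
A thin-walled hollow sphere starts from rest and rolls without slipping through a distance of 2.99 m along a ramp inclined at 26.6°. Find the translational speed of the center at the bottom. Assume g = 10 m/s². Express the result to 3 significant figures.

v ≈ 4.01 m/s

For this body I = (2/3)MR², i.e. k = I/(MR²) = 2/3.
Pure rolling means v = ωR; then KE = ½Mv² + ½I(v/R)² = ½(1+k)Mv² = (5/6)Mv².
The vertical drop is h = L sinθ = 2.99 × sin26.6° = 1.339 m.
Energy conservation: Mgh = (5/6)Mv², so v = √(2gh/(1+k)) = √(2 × 10 × 1.339 / 1.667) ≈ 4.01 m/s.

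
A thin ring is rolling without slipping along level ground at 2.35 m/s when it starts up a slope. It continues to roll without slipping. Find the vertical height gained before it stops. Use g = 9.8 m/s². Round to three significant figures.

h ≈ 0.564 m

With I = MR², the ratio k = I/(MR²) is 1.
The rolling condition ω = v/R makes the rotational term ½I(v/R)² = ½kMv², so KE_total = ½(1+k)Mv² = Mv².
All of this converts to potential energy at the highest point: Mv₀² = Mgh.
Thus h = (1+k)v₀²/(2g) = 2 × 2.35² / (2 × 9.8) ≈ 0.564 m.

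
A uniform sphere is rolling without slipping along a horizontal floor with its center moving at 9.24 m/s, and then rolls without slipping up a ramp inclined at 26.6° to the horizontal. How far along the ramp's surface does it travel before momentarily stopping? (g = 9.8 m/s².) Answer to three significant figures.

The moment of inertia is (2/5)MR², giving k ≡ I/(MR²) = 0.4.
Rolling without slipping gives ω = v/R, so the total kinetic energy is ½Mv² + ½Iω² = ½(1+k)Mv² = (7/10)Mv².
Setting this equal to Mgh gives the vertical rise h = (1+k)v₀²/(2g) = 1.4×9.24²/(2×9.8) = 6.098 m.
Along the incline, d = h/sinθ = 6.098/sin26.6° ≈ 13.6 m.

d ≈ 13.6 m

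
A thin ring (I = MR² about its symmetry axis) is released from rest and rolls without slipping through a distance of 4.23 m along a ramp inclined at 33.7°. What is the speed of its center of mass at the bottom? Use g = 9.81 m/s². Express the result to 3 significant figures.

With I = MR², the ratio k = I/(MR²) is 1.
Rolling without slipping gives ω = v/R, so the total kinetic energy is ½Mv² + ½Iω² = ½(1+k)Mv² = Mv².
The vertical drop is h = L sinθ = 4.23 × sin33.7° = 2.347 m.
Setting Mgh = Mv² gives v = √(2gh/(1+k)) = √(2·9.81·2.347/2) ≈ 4.80 m/s.

v ≈ 4.80 m/s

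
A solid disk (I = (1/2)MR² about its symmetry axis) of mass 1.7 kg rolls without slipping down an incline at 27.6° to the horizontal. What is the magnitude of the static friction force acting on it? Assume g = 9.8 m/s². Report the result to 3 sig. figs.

f ≈ 2.57 N

With I = (1/2)MR², the ratio k = I/(MR²) is 0.5.
Along the incline Mg sinθ − f = Ma, and torque about the center fR = Iα = kMR²(a/R) gives f = kMa.
Combining, a = g sinθ/(1+k) and f = kMa = kMg sinθ/(1+k).
f = 0.5 × 1.7 × 9.8 × sin27.6° / 1.5 ≈ 2.57 N.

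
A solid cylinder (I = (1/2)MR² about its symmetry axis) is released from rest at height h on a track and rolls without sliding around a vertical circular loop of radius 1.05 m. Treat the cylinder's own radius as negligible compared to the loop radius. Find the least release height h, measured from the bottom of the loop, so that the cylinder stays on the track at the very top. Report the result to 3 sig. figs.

The moment of inertia is (1/2)MR², giving k ≡ I/(MR²) = 0.5.
At the top of the loop, the minimum-contact condition is Mg = Mv_top²/r, so v_top² = gr.
With ω = v/R, the kinetic energy at speed v is ½(1+k)Mv² = (3/4)Mv².
Energy conservation from release (height h) to the top (height 2r): Mgh = Mg(2r) + (3/4)M·gr.
Thus h_min = 2r + (1+k)r/2 = r(2 + 1.5/2) = 1.05 × 2.75 ≈ 2.89 m.

h_min ≈ 2.89 m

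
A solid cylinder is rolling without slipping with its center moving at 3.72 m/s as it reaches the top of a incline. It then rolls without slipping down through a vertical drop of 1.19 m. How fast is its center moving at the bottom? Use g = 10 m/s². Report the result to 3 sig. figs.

With I = (1/2)MR², the ratio k = I/(MR²) is 0.5.
Rolling without slipping gives ω = v/R, so the total kinetic energy is ½Mv² + ½Iω² = ½(1+k)Mv² = (3/4)Mv².
Conserving energy between top and bottom: (3/4)Mv² = (3/4)Mv₀² + Mgh, hence v² = v₀² + 2gh/(1+k).
v = √(3.72² + 2×10×1.19/1.5) = √29.71 ≈ 5.45 m/s.

v ≈ 5.45 m/s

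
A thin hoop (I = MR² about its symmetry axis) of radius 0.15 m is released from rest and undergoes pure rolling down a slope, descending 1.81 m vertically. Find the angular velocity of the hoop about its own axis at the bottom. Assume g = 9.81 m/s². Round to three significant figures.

The moment of inertia is MR², giving k ≡ I/(MR²) = 1.
Rolling without slipping gives ω = v/R, so the total kinetic energy is ½Mv² + ½Iω² = ½(1+k)Mv² = Mv².
Energy conservation Mgh = ½(1+k)Mv² gives v = √(2gh/(1+k)) = √(2 × 9.81 × 1.81 / 2) = 4.214 m/s.
Then ω = v/R = 4.214 / 0.15 ≈ 28.1 rad/s.

ω ≈ 28.1 rad/s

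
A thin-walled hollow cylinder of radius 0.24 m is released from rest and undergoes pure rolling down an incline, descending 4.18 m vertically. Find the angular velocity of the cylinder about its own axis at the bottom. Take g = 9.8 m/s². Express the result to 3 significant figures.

The moment of inertia is MR², giving k ≡ I/(MR²) = 1.
Pure rolling means v = ωR; then KE = ½Mv² + ½I(v/R)² = ½(1+k)Mv² = Mv².
Energy conservation Mgh = ½(1+k)Mv² gives v = √(2gh/(1+k)) = √(2 × 9.8 × 4.18 / 2) = 6.4 m/s.
The angular speed follows from ω = v/R = 6.4/0.24 ≈ 26.7 rad/s.

ω ≈ 26.7 rad/s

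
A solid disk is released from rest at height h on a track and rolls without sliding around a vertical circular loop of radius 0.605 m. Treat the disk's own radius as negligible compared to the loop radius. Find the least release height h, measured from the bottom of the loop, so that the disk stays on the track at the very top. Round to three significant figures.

h_min ≈ 1.66 m

Here I = (1/2)MR², so the shape factor k = I/(MR²) = 0.5.
At the top, contact is just lost when gravity alone supplies the centripetal force: Mg = Mv_top²/r, i.e. v_top² = gr.
With ω = v/R, the kinetic energy at speed v is ½(1+k)Mv² = (3/4)Mv².
Energy conservation from release (height h) to the top (height 2r): Mgh = Mg(2r) + (3/4)M·gr.
Thus h_min = 2r + (1+k)r/2 = r(2 + 1.5/2) = 0.605 × 2.75 ≈ 1.66 m.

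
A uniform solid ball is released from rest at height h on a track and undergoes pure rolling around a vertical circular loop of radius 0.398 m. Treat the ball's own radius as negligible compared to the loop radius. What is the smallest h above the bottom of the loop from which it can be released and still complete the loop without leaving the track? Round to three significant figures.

h_min ≈ 1.07 m

The moment of inertia is (2/5)MR², giving k ≡ I/(MR²) = 0.4.
At the top of the loop, the minimum-contact condition is Mg = Mv_top²/r, so v_top² = gr.
With ω = v/R, the kinetic energy at speed v is ½(1+k)Mv² = (7/10)Mv².
Energy conservation from release (height h) to the top (height 2r): Mgh = Mg(2r) + (7/10)M·gr.
Thus h_min = 2r + (1+k)r/2 = r(2 + 1.4/2) = 0.398 × 2.7 ≈ 1.07 m.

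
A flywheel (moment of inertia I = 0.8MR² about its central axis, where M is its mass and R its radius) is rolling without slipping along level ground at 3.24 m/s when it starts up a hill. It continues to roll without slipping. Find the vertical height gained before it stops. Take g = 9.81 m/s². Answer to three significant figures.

With I = 0.8MR², the ratio k = I/(MR²) is 0.8.
Rolling without slipping gives ω = v/R, so the total kinetic energy is ½Mv² + ½Iω² = ½(1+k)Mv² = (9/10)Mv².
All of this converts to potential energy at the highest point: (9/10)Mv₀² = Mgh.
Thus h = (1+k)v₀²/(2g) = 1.8 × 3.24² / (2 × 9.81) ≈ 0.963 m.

h ≈ 0.963 m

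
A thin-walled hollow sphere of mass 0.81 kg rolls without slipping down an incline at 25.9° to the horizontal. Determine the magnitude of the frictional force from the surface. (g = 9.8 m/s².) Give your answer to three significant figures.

With I = (2/3)MR², the ratio k = I/(MR²) is 2/3.
Newton's second law down the slope: Mg sinθ − f = Ma. The torque equation fR = Iα (with α = a/R) gives f = kMa.
Combining, a = g sinθ/(1+k) and f = kMa = kMg sinθ/(1+k).
f = (2/3) × 0.81 × 9.8 × sin25.9° / 1.667 ≈ 1.39 N.

f ≈ 1.39 N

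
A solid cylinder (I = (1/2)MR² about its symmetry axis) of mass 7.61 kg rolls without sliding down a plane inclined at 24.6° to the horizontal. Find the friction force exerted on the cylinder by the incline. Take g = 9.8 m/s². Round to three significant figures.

Here I = (1/2)MR², so the shape factor k = I/(MR²) = 0.5.
Along the incline Mg sinθ − f = Ma, and torque about the center fR = Iα = kMR²(a/R) gives f = kMa.
Combining, a = g sinθ/(1+k) and f = kMa = kMg sinθ/(1+k).
f = 0.5 × 7.61 × 9.8 × sin24.6° / 1.5 ≈ 10.3 N.

f ≈ 10.3 N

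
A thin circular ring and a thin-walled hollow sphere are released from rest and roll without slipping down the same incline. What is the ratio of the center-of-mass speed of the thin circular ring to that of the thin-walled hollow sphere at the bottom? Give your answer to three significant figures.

v_ratio ≈ 0.913

Each satisfies Mgh = ½(1+k)Mv² with k = I/(MR²), so v ∝ 1/√(1+k).
For the thin circular ring k = 1; for the thin-walled hollow sphere k = 2/3.
v₁/v₂ = √((1+k₂)/(1+k₁)) = √(1.667/2) ≈ 0.913.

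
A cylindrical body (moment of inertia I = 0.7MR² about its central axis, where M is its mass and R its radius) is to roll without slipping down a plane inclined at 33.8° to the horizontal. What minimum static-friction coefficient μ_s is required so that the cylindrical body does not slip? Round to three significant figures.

μ_min ≈ 0.276

Here I = 0.7MR², so the shape factor k = I/(MR²) = 0.7.
Translational: Mg sinθ − f = Ma. Rotational about the CM: fR = Iα = kMRa, so f = kMa.
These give a = g sinθ/(1+k) and the required friction f = kMg sinθ/(1+k).
The normal force is N = Mg cosθ, so μ_min = f/N = k tanθ/(1+k).
μ_min = 0.7 × tan33.8° / 1.7 ≈ 0.276.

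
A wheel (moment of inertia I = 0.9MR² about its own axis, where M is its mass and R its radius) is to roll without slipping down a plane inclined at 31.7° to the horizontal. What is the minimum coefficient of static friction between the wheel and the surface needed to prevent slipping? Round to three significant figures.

μ_min ≈ 0.293

Here I = 0.9MR², so the shape factor k = I/(MR²) = 0.9.
Along the incline Mg sinθ − f = Ma, and torque about the center fR = Iα = kMR²(a/R) gives f = kMa.
These give a = g sinθ/(1+k) and the required friction f = kMg sinθ/(1+k).
With N = Mg cosθ, the no-slip condition f ≤ μN gives μ_min = f/N = k tanθ/(1+k).
μ_min = 0.9 × tan31.7° / 1.9 ≈ 0.293.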